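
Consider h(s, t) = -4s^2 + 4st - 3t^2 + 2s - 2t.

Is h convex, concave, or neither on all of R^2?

concave

h is quadratic, so its Hessian is the constant matrix H = [[-8, 4], [4, -6]].
det(H) = 32, tr(H) = -14.
det(H) > 0 and tr(H) < 0, so H is negative definite everywhere: concave.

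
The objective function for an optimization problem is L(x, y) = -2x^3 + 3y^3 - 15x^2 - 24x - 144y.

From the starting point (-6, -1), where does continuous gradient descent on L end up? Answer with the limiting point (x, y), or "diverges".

(-4, 4)

L is separable, so gradient descent decouples: x follows -∂L/∂x, y follows -∂L/∂y.
∂L/∂x = -6(x + 1)(x + 4); at x=-6 this is -60, so x increases.
∂L/∂y = 9(y - 4)(y + 4); at y=-1 this is -135, so y increases.
x converges to its nearest critical value -4 (a local min of the x-part); y converges to 4. The iterate converges to (-4, 4).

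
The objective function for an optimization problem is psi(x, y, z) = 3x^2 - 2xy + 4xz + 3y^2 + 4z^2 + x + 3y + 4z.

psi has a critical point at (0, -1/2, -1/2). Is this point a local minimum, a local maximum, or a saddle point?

The Hessian is constant: H = [[6, -2, 4], [-2, 6, 0], [4, 0, 8]].
Leading principal minors: Δ₁ = 6, Δ₂ = 32, Δ₃ = 160.
All leading minors are positive, so H is positive definite: a local minimum.

local minimum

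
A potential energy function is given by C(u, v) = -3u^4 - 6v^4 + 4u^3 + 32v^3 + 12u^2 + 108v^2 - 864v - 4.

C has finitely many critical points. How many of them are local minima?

1

C separates as a function of u plus a function of v, so ∇C=0 decouples.
∂C/∂u = -12u(u - 2)(u + 1) = 0 at u ∈ {-1, 0, 2}; ∂C/∂v = -24(v - 4)(v - 3)(v + 3) = 0 at v ∈ {-3, 3, 4}.
The Hessian is diagonal: diag(C_uu, C_vv). Second derivatives: C_uu(-1)=-36, C_uu(0)=24, C_uu(2)=-72; C_vv(-3)=-1008, C_vv(3)=144, C_vv(4)=-168.
Local minima occur where both diagonal entries positive: (0, 3). Count: 1.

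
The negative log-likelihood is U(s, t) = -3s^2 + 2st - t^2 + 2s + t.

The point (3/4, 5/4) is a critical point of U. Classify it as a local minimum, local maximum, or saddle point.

The Hessian of U is constant: H = [[-6, 2], [2, -2]].
det(H) = (-6)·(-2) − 2² = 8.
det(H) > 0 and tr(H) = -8 < 0, so H is negative definite and the point is a local maximum.

local maximum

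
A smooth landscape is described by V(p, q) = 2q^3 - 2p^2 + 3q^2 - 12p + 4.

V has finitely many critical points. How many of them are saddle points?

V separates as a function of p plus a function of q, so ∇V=0 decouples.
∂V/∂p = -4(p + 3) = 0 at p ∈ {-3}; ∂V/∂q = 6q(q + 1) = 0 at q ∈ {-1, 0}.
The Hessian is diagonal: diag(V_pp, V_qq). Second derivatives: V_pp(-3)=-4; V_qq(-1)=-6, V_qq(0)=6.
Saddle points occur where the two diagonal entries have opposite signs: (-3, 0). Count: 1.

1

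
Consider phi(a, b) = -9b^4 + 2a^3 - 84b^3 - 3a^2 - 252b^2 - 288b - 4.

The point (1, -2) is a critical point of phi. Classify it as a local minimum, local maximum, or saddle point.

local minimum

The mixed partial ∂²phi/∂a∂b is 0, so the Hessian at any point is diag(phi_aa, phi_bb) = diag(6(2a - 1), -36(3b^2 + 14b + 14)).
At (1, -2): H = diag(6, 72).
Both eigenvalues are positive, so H is positive definite: a local minimum.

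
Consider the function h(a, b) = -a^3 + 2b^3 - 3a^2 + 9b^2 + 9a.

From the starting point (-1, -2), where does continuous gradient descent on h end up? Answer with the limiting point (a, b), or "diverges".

(-3, 0)

h is separable, so gradient descent decouples: a follows -∂h/∂a, b follows -∂h/∂b.
∂h/∂a = -3(a - 1)(a + 3); at a=-1 this is 12, so a decreases.
∂h/∂b = 6b(b + 3); at b=-2 this is -12, so b increases.
a converges to its nearest critical value -3 (a local min of the a-part); b converges to 0. The iterate converges to (-3, 0).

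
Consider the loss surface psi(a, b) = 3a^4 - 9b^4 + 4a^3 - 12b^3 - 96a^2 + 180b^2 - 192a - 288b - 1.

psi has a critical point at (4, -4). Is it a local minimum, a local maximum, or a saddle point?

saddle point

The mixed partial ∂²psi/∂a∂b is 0, so the Hessian at any point is diag(psi_aa, psi_bb) = diag(12(3a^2 + 2a - 16), 36(-3b^2 - 2b + 10)).
At (4, -4): H = diag(480, -1080).
The eigenvalues have opposite signs, so H is indefinite: a saddle point.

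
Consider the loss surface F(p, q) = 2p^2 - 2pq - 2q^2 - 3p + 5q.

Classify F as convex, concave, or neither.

F is quadratic, so its Hessian is the constant matrix H = [[4, -2], [-2, -4]].
det(H) = -20, tr(H) = 0.
det(H) < 0, so H is indefinite: neither convex nor concave.

neither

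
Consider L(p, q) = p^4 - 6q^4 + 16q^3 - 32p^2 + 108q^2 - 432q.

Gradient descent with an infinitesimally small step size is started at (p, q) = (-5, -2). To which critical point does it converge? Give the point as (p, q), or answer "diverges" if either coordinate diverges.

(-4, 2)

L is separable, so gradient descent decouples: p follows -∂L/∂p, q follows -∂L/∂q.
∂L/∂p = 4p(p - 4)(p + 4); at p=-5 this is -180, so p increases.
∂L/∂q = -24(q - 3)(q - 2)(q + 3); at q=-2 this is -480, so q increases.
p converges to its nearest critical value -4 (a local min of the p-part); q converges to 2. The iterate converges to (-4, 2).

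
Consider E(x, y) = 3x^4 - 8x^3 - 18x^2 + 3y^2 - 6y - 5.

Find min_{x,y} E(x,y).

E(x,y) separates as P(x) + Q(y) − 5, so its minimum is min P + min Q − 5.
P'(x) = 12x(x - 3)(x + 1) vanishes at x ∈ {-1, 0, 3}; Q'(y) = 6y - 6 vanishes at y ∈ {1}.
Local minima of P (where P''>0): P(-1)=-7, P(3)=-135. Local minima of Q: Q(1)=-3.
So the global minimum of E is P(3) + Q(1) − 5 = -135 − 3 − 5 = -143, attained at (3, 1).

-143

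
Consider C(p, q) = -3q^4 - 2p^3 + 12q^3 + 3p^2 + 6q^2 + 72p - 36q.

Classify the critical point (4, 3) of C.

The mixed partial ∂²C/∂p∂q is 0, so the Hessian at any point is diag(C_pp, C_qq) = diag(6(-2p + 1), 12(-3q^2 + 6q + 1)).
At (4, 3): H = diag(-42, -96).
Both eigenvalues are negative, so H is negative definite: a local maximum.

local maximum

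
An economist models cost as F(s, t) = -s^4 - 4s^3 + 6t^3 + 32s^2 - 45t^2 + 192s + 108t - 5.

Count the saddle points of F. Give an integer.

F separates as a function of s plus a function of t, so ∇F=0 decouples.
∂F/∂s = -4(s - 4)(s + 3)(s + 4) = 0 at s ∈ {-4, -3, 4}; ∂F/∂t = 18(t - 3)(t - 2) = 0 at t ∈ {2, 3}.
The Hessian is diagonal: diag(F_ss, F_tt). Second derivatives: F_ss(-4)=-32, F_ss(-3)=28, F_ss(4)=-224; F_tt(2)=-18, F_tt(3)=18.
Saddle points occur where the two diagonal entries have opposite signs: (-4, 3), (-3, 2), (4, 3). Count: 3.

3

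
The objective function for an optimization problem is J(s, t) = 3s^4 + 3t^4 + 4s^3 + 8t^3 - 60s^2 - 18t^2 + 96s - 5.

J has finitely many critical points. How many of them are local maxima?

J separates as a function of s plus a function of t, so ∇J=0 decouples.
∂J/∂s = 12(s - 2)(s - 1)(s + 4) = 0 at s ∈ {-4, 1, 2}; ∂J/∂t = 12t(t - 1)(t + 3) = 0 at t ∈ {-3, 0, 1}.
The Hessian is diagonal: diag(J_ss, J_tt). Second derivatives: J_ss(-4)=360, J_ss(1)=-60, J_ss(2)=72; J_tt(-3)=144, J_tt(0)=-36, J_tt(1)=48.
Local maxima occur where both diagonal entries negative: (1, 0). Count: 1.

1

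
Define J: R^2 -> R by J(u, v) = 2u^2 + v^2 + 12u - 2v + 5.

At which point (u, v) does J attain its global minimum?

(-3, 1)

J(u,v) separates as P(u) + Q(v) + 5, so its minimum is min P + min Q + 5.
P'(u) = 4u + 12 vanishes at u ∈ {-3}; Q'(v) = 2v - 2 vanishes at v ∈ {1}.
Local minima of P (where P''>0): P(-3)=-18. Local minima of Q: Q(1)=-1.
So the global minimum of J is P(-3) + Q(1) + 5 = -18 − 1 + 5 = -14, attained at (-3, 1).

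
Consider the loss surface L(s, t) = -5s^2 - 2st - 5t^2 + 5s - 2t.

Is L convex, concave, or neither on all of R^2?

concave

L is quadratic, so its Hessian is the constant matrix H = [[-10, -2], [-2, -10]].
det(H) = 96, tr(H) = -20.
det(H) > 0 and tr(H) < 0, so H is negative definite everywhere: concave.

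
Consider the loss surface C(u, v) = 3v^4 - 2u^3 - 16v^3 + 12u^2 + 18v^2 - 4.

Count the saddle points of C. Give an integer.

C separates as a function of u plus a function of v, so ∇C=0 decouples.
∂C/∂u = -6u(u - 4) = 0 at u ∈ {0, 4}; ∂C/∂v = 12v(v - 3)(v - 1) = 0 at v ∈ {0, 1, 3}.
The Hessian is diagonal: diag(C_uu, C_vv). Second derivatives: C_uu(0)=24, C_uu(4)=-24; C_vv(0)=36, C_vv(1)=-24, C_vv(3)=72.
Saddle points occur where the two diagonal entries have opposite signs: (0, 1), (4, 0), (4, 3). Count: 3.

3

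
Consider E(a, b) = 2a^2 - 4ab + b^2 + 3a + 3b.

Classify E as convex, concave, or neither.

E is quadratic, so its Hessian is the constant matrix H = [[4, -4], [-4, 2]].
det(H) = -8, tr(H) = 6.
det(H) < 0, so H is indefinite: neither convex nor concave.

neither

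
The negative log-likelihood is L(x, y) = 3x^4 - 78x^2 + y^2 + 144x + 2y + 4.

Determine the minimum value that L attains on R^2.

-1053

L(x,y) separates as P(x) + Q(y) + 4, so its minimum is min P + min Q + 4.
P'(x) = 12(x - 3)(x - 1)(x + 4) vanishes at x ∈ {-4, 1, 3}; Q'(y) = 2y + 2 vanishes at y ∈ {-1}.
Local minima of P (where P''>0): P(-4)=-1056, P(3)=-27. Local minima of Q: Q(-1)=-1.
So the global minimum of L is P(-4) + Q(-1) + 4 = -1056 − 1 + 4 = -1053, attained at (-4, -1).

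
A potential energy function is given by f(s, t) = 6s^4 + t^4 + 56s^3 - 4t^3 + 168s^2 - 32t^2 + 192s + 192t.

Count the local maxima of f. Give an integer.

f separates as a function of s plus a function of t, so ∇f=0 decouples.
∂f/∂s = 24(s + 1)(s + 2)(s + 4) = 0 at s ∈ {-4, -2, -1}; ∂f/∂t = 4(t - 4)(t - 3)(t + 4) = 0 at t ∈ {-4, 3, 4}.
The Hessian is diagonal: diag(f_ss, f_tt). Second derivatives: f_ss(-4)=144, f_ss(-2)=-48, f_ss(-1)=72; f_tt(-4)=224, f_tt(3)=-28, f_tt(4)=32.
Local maxima occur where both diagonal entries negative: (-2, 3). Count: 1.

1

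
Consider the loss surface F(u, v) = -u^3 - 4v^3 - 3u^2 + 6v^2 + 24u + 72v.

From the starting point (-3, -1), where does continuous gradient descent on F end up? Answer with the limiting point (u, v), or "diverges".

(-4, -2)

F is separable, so gradient descent decouples: u follows -∂F/∂u, v follows -∂F/∂v.
∂F/∂u = -3(u - 2)(u + 4); at u=-3 this is 15, so u decreases.
∂F/∂v = -12(v - 3)(v + 2); at v=-1 this is 48, so v decreases.
u converges to its nearest critical value -4 (a local min of the u-part); v converges to -2. The iterate converges to (-4, -2).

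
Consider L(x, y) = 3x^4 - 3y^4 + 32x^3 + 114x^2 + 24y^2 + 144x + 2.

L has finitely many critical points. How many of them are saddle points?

5

L separates as a function of x plus a function of y, so ∇L=0 decouples.
∂L/∂x = 12(x + 1)(x + 3)(x + 4) = 0 at x ∈ {-4, -3, -1}; ∂L/∂y = -12y(y - 2)(y + 2) = 0 at y ∈ {-2, 0, 2}.
The Hessian is diagonal: diag(L_xx, L_yy). Second derivatives: L_xx(-4)=36, L_xx(-3)=-24, L_xx(-1)=72; L_yy(-2)=-96, L_yy(0)=48, L_yy(2)=-96.
Saddle points occur where the two diagonal entries have opposite signs: (-4, -2), (-4, 2), (-3, 0), (-1, -2), (-1, 2). Count: 5.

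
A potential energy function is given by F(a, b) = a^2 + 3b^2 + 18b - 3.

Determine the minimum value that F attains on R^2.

-30

F(a,b) separates as P(a) + Q(b) − 3, so its minimum is min P + min Q − 3.
P'(a) = 2a vanishes at a ∈ {0}; Q'(b) = 6b + 18 vanishes at b ∈ {-3}.
Local minima of P (where P''>0): P(0)=0. Local minima of Q: Q(-3)=-27.
So the global minimum of F is P(0) + Q(-3) − 3 = 0 − 27 − 3 = -30, attained at (0, -3).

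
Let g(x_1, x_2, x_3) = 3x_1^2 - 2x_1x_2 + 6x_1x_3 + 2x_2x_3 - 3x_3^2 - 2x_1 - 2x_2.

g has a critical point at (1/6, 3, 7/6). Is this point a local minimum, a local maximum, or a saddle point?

The Hessian is constant: H = [[6, -2, 6], [-2, 0, 2], [6, 2, -6]].
Leading principal minors: Δ₁ = 6, Δ₂ = -4, Δ₃ = -48.
The minors fit neither the all-positive nor the alternating-sign pattern, so H is indefinite: a saddle point.

saddle point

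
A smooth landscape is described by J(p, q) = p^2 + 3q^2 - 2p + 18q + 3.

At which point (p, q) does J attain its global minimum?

(1, -3)

J(p,q) separates as A(p) + B(q) + 3, so its minimum is min A + min B + 3.
A'(p) = 2p - 2 vanishes at p ∈ {1}; B'(q) = 6q + 18 vanishes at q ∈ {-3}.
Local minima of A (where A''>0): A(1)=-1. Local minima of B: B(-3)=-27.
So the global minimum of J is A(1) + B(-3) + 3 = -1 − 27 + 3 = -25, attained at (1, -3).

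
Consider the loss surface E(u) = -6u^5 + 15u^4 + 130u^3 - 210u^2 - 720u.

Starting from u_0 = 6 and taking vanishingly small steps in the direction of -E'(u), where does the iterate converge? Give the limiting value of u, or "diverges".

E'(u) = -30(u - 4)(u - 2)(u + 1)(u + 3), so E'(6) = -15120.
Gradient descent moves in the -E' direction, i.e. u is increasing.
There is no critical point above u=6, and E' keeps the same sign, so the iterate runs off to +∞.

diverges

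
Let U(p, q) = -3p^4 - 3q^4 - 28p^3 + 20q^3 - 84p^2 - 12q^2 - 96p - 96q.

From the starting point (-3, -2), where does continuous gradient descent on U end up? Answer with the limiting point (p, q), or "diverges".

diverges

U is separable, so gradient descent decouples: p follows -∂U/∂p, q follows -∂U/∂q.
∂U/∂p = -12(p + 1)(p + 2)(p + 4); at p=-3 this is -24, so p increases.
∂U/∂q = -12(q - 4)(q - 2)(q + 1); at q=-2 this is 288, so q decreases.
The q-coordinate has no critical point in that direction and runs off to infinity.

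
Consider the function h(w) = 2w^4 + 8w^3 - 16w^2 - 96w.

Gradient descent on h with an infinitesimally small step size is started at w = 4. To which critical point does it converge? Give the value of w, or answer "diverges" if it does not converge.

2

h'(w) = 8(w - 2)(w + 2)(w + 3), so h'(4) = 672.
Gradient descent moves in the -h' direction, i.e. w is decreasing.
The nearest critical point in that direction is w = 2, where h'' = 160 > 0 (a local minimum). The iterate converges there.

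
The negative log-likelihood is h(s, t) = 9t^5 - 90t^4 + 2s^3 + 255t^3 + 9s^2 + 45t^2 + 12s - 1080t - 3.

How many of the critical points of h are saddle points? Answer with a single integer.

h separates as a function of s plus a function of t, so ∇h=0 decouples.
∂h/∂s = 6(s + 1)(s + 2) = 0 at s ∈ {-2, -1}; ∂h/∂t = 45(t - 4)(t - 3)(t - 2)(t + 1) = 0 at t ∈ {-1, 2, 3, 4}.
The Hessian is diagonal: diag(h_ss, h_tt). Second derivatives: h_ss(-2)=-6, h_ss(-1)=6; h_tt(-1)=-2700, h_tt(2)=270, h_tt(3)=-180, h_tt(4)=450.
Saddle points occur where the two diagonal entries have opposite signs: (-2, 2), (-2, 4), (-1, -1), (-1, 3). Count: 4.

4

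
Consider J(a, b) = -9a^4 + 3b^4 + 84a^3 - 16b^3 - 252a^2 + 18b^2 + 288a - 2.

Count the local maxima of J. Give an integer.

J separates as a function of a plus a function of b, so ∇J=0 decouples.
∂J/∂a = -36(a - 4)(a - 2)(a - 1) = 0 at a ∈ {1, 2, 4}; ∂J/∂b = 12b(b - 3)(b - 1) = 0 at b ∈ {0, 1, 3}.
The Hessian is diagonal: diag(J_aa, J_bb). Second derivatives: J_aa(1)=-108, J_aa(2)=72, J_aa(4)=-216; J_bb(0)=36, J_bb(1)=-24, J_bb(3)=72.
Local maxima occur where both diagonal entries negative: (1, 1), (4, 1). Count: 2.

2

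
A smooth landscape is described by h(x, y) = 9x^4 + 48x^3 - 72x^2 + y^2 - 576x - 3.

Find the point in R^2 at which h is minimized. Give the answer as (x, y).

h(x,y) separates as P(x) + Q(y) − 3, so its minimum is min P + min Q − 3.
P'(x) = 36(x - 2)(x + 2)(x + 4) vanishes at x ∈ {-4, -2, 2}; Q'(y) = 2y vanishes at y ∈ {0}.
Local minima of P (where P''>0): P(-4)=384, P(2)=-912. Local minima of Q: Q(0)=0.
So the global minimum of h is P(2) + Q(0) − 3 = -912 + 0 − 3 = -915, attained at (2, 0).

(2, 0)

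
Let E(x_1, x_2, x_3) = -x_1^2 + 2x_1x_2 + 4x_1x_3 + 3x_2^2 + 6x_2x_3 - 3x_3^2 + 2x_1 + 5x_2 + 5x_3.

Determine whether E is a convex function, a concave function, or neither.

E is quadratic, so its Hessian is the constant matrix H = [[-2, 2, 4], [2, 6, 6], [4, 6, -6]].
Leading principal minors: -2, -16, 168.
Neither pattern holds ⇒ H is indefinite ⇒ neither convex nor concave.

neither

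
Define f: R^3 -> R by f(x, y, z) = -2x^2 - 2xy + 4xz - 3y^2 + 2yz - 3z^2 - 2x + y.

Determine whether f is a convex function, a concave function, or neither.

concave

f is quadratic, so its Hessian is the constant matrix H = [[-4, -2, 4], [-2, -6, 2], [4, 2, -6]].
Leading principal minors: -4, 20, -40.
Signs alternate −, +, − ⇒ H ≺ 0 ⇒ concave.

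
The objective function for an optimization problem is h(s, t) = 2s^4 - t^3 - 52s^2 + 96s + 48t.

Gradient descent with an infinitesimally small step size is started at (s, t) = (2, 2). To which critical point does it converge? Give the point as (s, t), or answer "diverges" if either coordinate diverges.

h is separable, so gradient descent decouples: s follows -∂h/∂s, t follows -∂h/∂t.
∂h/∂s = 8(s - 3)(s - 1)(s + 4); at s=2 this is -48, so s increases.
∂h/∂t = -3(t - 4)(t + 4); at t=2 this is 36, so t decreases.
s converges to its nearest critical value 3 (a local min of the s-part); t converges to -4. The iterate converges to (3, -4).

(3, -4)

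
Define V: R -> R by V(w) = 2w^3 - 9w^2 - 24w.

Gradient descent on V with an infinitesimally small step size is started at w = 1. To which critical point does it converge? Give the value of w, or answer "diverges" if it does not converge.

4

V'(w) = 6(w - 4)(w + 1), so V'(1) = -36.
Gradient descent moves in the -V' direction, i.e. w is increasing.
The nearest critical point in that direction is w = 4, where V'' = 30 > 0 (a local minimum). The iterate converges there.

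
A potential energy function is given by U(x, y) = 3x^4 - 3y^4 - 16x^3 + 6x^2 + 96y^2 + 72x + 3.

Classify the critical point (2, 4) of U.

The mixed partial ∂²U/∂x∂y is 0, so the Hessian at any point is diag(U_xx, U_yy) = diag(12(3x^2 - 8x + 1), 12(-3y^2 + 16)).
At (2, 4): H = diag(-36, -384).
Both eigenvalues are negative, so H is negative definite: a local maximum.

local maximum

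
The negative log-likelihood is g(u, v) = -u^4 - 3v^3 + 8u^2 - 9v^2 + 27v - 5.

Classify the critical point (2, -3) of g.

saddle point

The mixed partial ∂²g/∂u∂v is 0, so the Hessian at any point is diag(g_uu, g_vv) = diag(4(-3u^2 + 4), -18(v + 1)).
At (2, -3): H = diag(-32, 36).
The eigenvalues have opposite signs, so H is indefinite: a saddle point.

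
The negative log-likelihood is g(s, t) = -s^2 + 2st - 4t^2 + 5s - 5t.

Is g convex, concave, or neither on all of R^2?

concave

g is quadratic, so its Hessian is the constant matrix H = [[-2, 2], [2, -8]].
det(H) = 12, tr(H) = -10.
det(H) > 0 and tr(H) < 0, so H is negative definite everywhere: concave.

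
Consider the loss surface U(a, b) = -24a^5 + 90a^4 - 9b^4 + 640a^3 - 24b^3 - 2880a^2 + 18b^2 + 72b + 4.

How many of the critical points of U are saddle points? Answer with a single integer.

6

U separates as a function of a plus a function of b, so ∇U=0 decouples.
∂U/∂a = -120a(a - 4)(a - 3)(a + 4) = 0 at a ∈ {-4, 0, 3, 4}; ∂U/∂b = -36(b - 1)(b + 1)(b + 2) = 0 at b ∈ {-2, -1, 1}.
The Hessian is diagonal: diag(U_aa, U_bb). Second derivatives: U_aa(-4)=26880, U_aa(0)=-5760, U_aa(3)=2520, U_aa(4)=-3840; U_bb(-2)=-108, U_bb(-1)=72, U_bb(1)=-216.
Saddle points occur where the two diagonal entries have opposite signs: (-4, -2), (-4, 1), (0, -1), (3, -2), (3, 1), (4, -1). Count: 6.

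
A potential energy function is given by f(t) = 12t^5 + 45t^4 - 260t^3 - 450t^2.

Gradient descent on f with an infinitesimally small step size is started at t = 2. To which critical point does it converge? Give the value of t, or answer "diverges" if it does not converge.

3

f'(t) = 60t(t - 3)(t + 1)(t + 5), so f'(2) = -2520.
Gradient descent moves in the -f' direction, i.e. t is increasing.
The nearest critical point in that direction is t = 3, where f'' = 5760 > 0 (a local minimum). The iterate converges there.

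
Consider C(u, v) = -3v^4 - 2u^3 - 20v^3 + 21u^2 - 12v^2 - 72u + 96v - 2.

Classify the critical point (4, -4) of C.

local maximum

The mixed partial ∂²C/∂u∂v is 0, so the Hessian at any point is diag(C_uu, C_vv) = diag(6(-2u + 7), -12(3v^2 + 10v + 2)).
At (4, -4): H = diag(-6, -120).
Both eigenvalues are negative, so H is negative definite: a local maximum.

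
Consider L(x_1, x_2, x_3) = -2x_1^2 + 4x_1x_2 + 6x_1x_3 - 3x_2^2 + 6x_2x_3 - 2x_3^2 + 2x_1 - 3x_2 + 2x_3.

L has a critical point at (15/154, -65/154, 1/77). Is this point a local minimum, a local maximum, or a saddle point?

saddle point

The Hessian is constant: H = [[-4, 4, 6], [4, -6, 6], [6, 6, -4]].
Leading principal minors: Δ₁ = -4, Δ₂ = 8, Δ₃ = 616.
The minors fit neither the all-positive nor the alternating-sign pattern, so H is indefinite: a saddle point.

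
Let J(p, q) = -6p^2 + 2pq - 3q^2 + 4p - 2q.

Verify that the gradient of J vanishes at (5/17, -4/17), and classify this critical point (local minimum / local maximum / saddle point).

∇J = (-12p + 2q + 4, 2p - 6q - 2); substituting (5/17, -4/17) gives ∇J = (0, 0), so (5/17, -4/17) is indeed a critical point.
The Hessian of J is constant: H = [[-12, 2], [2, -6]].
det(H) = (-12)·(-6) − 2² = 68.
det(H) > 0 and tr(H) = -18 < 0, so H is negative definite and the point is a local maximum.

local maximum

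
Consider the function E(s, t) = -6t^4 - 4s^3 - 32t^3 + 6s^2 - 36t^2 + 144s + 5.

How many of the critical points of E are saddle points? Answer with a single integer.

3

E separates as a function of s plus a function of t, so ∇E=0 decouples.
∂E/∂s = -12(s - 4)(s + 3) = 0 at s ∈ {-3, 4}; ∂E/∂t = -24t(t + 1)(t + 3) = 0 at t ∈ {-3, -1, 0}.
The Hessian is diagonal: diag(E_ss, E_tt). Second derivatives: E_ss(-3)=84, E_ss(4)=-84; E_tt(-3)=-144, E_tt(-1)=48, E_tt(0)=-72.
Saddle points occur where the two diagonal entries have opposite signs: (-3, -3), (-3, 0), (4, -1). Count: 3.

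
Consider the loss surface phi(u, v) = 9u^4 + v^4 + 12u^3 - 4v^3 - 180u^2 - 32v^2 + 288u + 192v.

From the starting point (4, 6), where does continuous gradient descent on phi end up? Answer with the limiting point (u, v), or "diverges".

(2, 4)

phi is separable, so gradient descent decouples: u follows -∂phi/∂u, v follows -∂phi/∂v.
∂phi/∂u = 36(u - 2)(u - 1)(u + 4); at u=4 this is 1728, so u decreases.
∂phi/∂v = 4(v - 4)(v - 3)(v + 4); at v=6 this is 240, so v decreases.
u converges to its nearest critical value 2 (a local min of the u-part); v converges to 4. The iterate converges to (2, 4).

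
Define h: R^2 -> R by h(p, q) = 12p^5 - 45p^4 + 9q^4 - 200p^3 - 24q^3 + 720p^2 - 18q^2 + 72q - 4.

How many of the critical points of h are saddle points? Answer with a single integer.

6

h separates as a function of p plus a function of q, so ∇h=0 decouples.
∂h/∂p = 60p(p - 4)(p - 2)(p + 3) = 0 at p ∈ {-3, 0, 2, 4}; ∂h/∂q = 36(q - 2)(q - 1)(q + 1) = 0 at q ∈ {-1, 1, 2}.
The Hessian is diagonal: diag(h_pp, h_qq). Second derivatives: h_pp(-3)=-6300, h_pp(0)=1440, h_pp(2)=-1200, h_pp(4)=3360; h_qq(-1)=216, h_qq(1)=-72, h_qq(2)=108.
Saddle points occur where the two diagonal entries have opposite signs: (-3, -1), (-3, 2), (0, 1), (2, -1), (2, 2), (4, 1). Count: 6.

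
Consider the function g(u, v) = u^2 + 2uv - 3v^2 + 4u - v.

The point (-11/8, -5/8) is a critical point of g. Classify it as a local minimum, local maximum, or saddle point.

saddle point

The Hessian of g is constant: H = [[2, 2], [2, -6]].
det(H) = 2·(-6) − 2² = -16.
Since det(H) < 0, H is indefinite and the critical point is a saddle point.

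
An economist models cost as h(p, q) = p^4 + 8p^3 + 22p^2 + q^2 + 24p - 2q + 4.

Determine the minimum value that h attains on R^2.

-6

h(p,q) separates as A(p) + B(q) + 4, so its minimum is min A + min B + 4.
A'(p) = 4(p + 1)(p + 2)(p + 3) vanishes at p ∈ {-3, -2, -1}; B'(q) = 2q - 2 vanishes at q ∈ {1}.
Local minima of A (where A''>0): A(-3)=-9, A(-1)=-9. Local minima of B: B(1)=-1.
So the global minimum of h is A(-3) + B(1) + 4 = -9 − 1 + 4 = -6, attained at (-3, 1).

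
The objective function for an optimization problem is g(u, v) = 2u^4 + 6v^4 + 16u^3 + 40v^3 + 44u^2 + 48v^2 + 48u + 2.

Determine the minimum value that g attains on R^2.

-272

g(u,v) separates as P(u) + Q(v) + 2, so its minimum is min P + min Q + 2.
P'(u) = 8(u + 1)(u + 2)(u + 3) vanishes at u ∈ {-3, -2, -1}; Q'(v) = 24v(v + 1)(v + 4) vanishes at v ∈ {-4, -1, 0}.
Local minima of P (where P''>0): P(-3)=-18, P(-1)=-18. Local minima of Q: Q(-4)=-256, Q(0)=0.
So the global minimum of g is P(-3) + Q(-4) + 2 = -18 − 256 + 2 = -272, attained at (-3, -4).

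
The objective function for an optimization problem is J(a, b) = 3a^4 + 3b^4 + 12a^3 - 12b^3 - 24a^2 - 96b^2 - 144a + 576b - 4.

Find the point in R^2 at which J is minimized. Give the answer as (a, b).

J(a,b) separates as P(a) + Q(b) − 4, so its minimum is min P + min Q − 4.
P'(a) = 12(a - 2)(a + 2)(a + 3) vanishes at a ∈ {-3, -2, 2}; Q'(b) = 12(b - 4)(b - 3)(b + 4) vanishes at b ∈ {-4, 3, 4}.
Local minima of P (where P''>0): P(-3)=135, P(2)=-240. Local minima of Q: Q(-4)=-2304, Q(4)=768.
So the global minimum of J is P(2) + Q(-4) − 4 = -240 − 2304 − 4 = -2548, attained at (2, -4).

(2, -4)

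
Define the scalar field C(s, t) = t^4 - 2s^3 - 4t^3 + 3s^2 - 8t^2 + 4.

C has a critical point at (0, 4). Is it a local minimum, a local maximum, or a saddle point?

The mixed partial ∂²C/∂s∂t is 0, so the Hessian at any point is diag(C_ss, C_tt) = diag(6(-2s + 1), 4(3t^2 - 6t - 4)).
At (0, 4): H = diag(6, 80).
Both eigenvalues are positive, so H is positive definite: a local minimum.

local minimum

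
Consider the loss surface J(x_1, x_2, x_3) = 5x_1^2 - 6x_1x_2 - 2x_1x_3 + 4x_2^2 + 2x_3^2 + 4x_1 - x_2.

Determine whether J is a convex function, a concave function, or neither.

J is quadratic, so its Hessian is the constant matrix H = [[10, -6, -2], [-6, 8, 0], [-2, 0, 4]].
Leading principal minors: 10, 44, 144.
All positive ⇒ H ≻ 0 ⇒ convex.

convex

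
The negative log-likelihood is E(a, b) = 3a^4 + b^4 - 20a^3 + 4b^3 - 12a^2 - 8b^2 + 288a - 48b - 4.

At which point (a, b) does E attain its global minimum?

E(a,b) separates as P(a) + Q(b) − 4, so its minimum is min P + min Q − 4.
P'(a) = 12(a - 4)(a - 3)(a + 2) vanishes at a ∈ {-2, 3, 4}; Q'(b) = 4(b - 2)(b + 2)(b + 3) vanishes at b ∈ {-3, -2, 2}.
Local minima of P (where P''>0): P(-2)=-416, P(4)=448. Local minima of Q: Q(-3)=45, Q(2)=-80.
So the global minimum of E is P(-2) + Q(2) − 4 = -416 − 80 − 4 = -500, attained at (-2, 2).

(-2, 2)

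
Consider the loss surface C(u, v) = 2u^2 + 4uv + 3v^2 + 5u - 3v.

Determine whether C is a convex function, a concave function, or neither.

C is quadratic, so its Hessian is the constant matrix H = [[4, 4], [4, 6]].
det(H) = 8, tr(H) = 10.
det(H) > 0 and tr(H) > 0, so H is positive definite everywhere: convex.

convex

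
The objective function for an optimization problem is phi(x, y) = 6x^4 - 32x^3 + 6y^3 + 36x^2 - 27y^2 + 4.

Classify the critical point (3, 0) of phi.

The mixed partial ∂²phi/∂x∂y is 0, so the Hessian at any point is diag(phi_xx, phi_yy) = diag(24(3x^2 - 8x + 3), 18(2y - 3)).
At (3, 0): H = diag(144, -54).
The eigenvalues have opposite signs, so H is indefinite: a saddle point.

saddle point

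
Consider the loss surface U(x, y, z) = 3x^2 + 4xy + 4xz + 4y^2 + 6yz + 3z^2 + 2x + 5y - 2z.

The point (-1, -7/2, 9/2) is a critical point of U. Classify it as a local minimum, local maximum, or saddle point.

local minimum

The Hessian is constant: H = [[6, 4, 4], [4, 8, 6], [4, 6, 6]].
Leading principal minors: Δ₁ = 6, Δ₂ = 32, Δ₃ = 40.
All leading minors are positive, so H is positive definite: a local minimum.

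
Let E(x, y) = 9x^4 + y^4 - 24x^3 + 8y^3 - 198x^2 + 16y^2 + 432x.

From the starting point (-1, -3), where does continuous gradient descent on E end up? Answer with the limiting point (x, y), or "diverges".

E is separable, so gradient descent decouples: x follows -∂E/∂x, y follows -∂E/∂y.
∂E/∂x = 36(x - 4)(x - 1)(x + 3); at x=-1 this is 720, so x decreases.
∂E/∂y = 4y(y + 2)(y + 4); at y=-3 this is 12, so y decreases.
x converges to its nearest critical value -3 (a local min of the x-part); y converges to -4. The iterate converges to (-3, -4).

(-3, -4)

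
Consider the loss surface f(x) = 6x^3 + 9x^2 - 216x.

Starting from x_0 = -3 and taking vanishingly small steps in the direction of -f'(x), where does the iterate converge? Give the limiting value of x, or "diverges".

f'(x) = 18(x - 3)(x + 4), so f'(-3) = -108.
Gradient descent moves in the -f' direction, i.e. x is increasing.
The nearest critical point in that direction is x = 3, where f'' = 126 > 0 (a local minimum). The iterate converges there.

3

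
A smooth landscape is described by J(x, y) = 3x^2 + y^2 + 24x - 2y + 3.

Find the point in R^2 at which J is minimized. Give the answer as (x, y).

J(x,y) separates as P(x) + Q(y) + 3, so its minimum is min P + min Q + 3.
P'(x) = 6x + 24 vanishes at x ∈ {-4}; Q'(y) = 2y - 2 vanishes at y ∈ {1}.
Local minima of P (where P''>0): P(-4)=-48. Local minima of Q: Q(1)=-1.
So the global minimum of J is P(-4) + Q(1) + 3 = -48 − 1 + 3 = -46, attained at (-4, 1).

(-4, 1)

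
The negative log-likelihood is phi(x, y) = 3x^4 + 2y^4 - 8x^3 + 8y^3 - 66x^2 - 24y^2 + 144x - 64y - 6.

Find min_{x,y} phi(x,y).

-701

phi(x,y) separates as P(x) + Q(y) − 6, so its minimum is min P + min Q − 6.
P'(x) = 12(x - 4)(x - 1)(x + 3) vanishes at x ∈ {-3, 1, 4}; Q'(y) = 8(y - 2)(y + 1)(y + 4) vanishes at y ∈ {-4, -1, 2}.
Local minima of P (where P''>0): P(-3)=-567, P(4)=-224. Local minima of Q: Q(-4)=-128, Q(2)=-128.
So the global minimum of phi is P(-3) + Q(-4) − 6 = -567 − 128 − 6 = -701, attained at (-3, -4).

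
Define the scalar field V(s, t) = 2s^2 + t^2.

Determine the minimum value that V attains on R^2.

0

V(s,t) separates as P(s) + Q(t), so its minimum is min P + min Q.
P'(s) = 4s vanishes at s ∈ {0}; Q'(t) = 2t vanishes at t ∈ {0}.
Local minima of P (where P''>0): P(0)=0. Local minima of Q: Q(0)=0.
So the global minimum of V is P(0) + Q(0) = 0 + 0 = 0, attained at (0, 0).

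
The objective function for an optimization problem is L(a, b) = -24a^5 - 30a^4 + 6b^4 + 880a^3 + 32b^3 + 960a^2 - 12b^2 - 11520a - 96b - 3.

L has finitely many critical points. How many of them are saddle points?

L separates as a function of a plus a function of b, so ∇L=0 decouples.
∂L/∂a = -120(a - 4)(a - 2)(a + 3)(a + 4) = 0 at a ∈ {-4, -3, 2, 4}; ∂L/∂b = 24(b - 1)(b + 1)(b + 4) = 0 at b ∈ {-4, -1, 1}.
The Hessian is diagonal: diag(L_aa, L_bb). Second derivatives: L_aa(-4)=5760, L_aa(-3)=-4200, L_aa(2)=7200, L_aa(4)=-13440; L_bb(-4)=360, L_bb(-1)=-144, L_bb(1)=240.
Saddle points occur where the two diagonal entries have opposite signs: (-4, -1), (-3, -4), (-3, 1), (2, -1), (4, -4), (4, 1). Count: 6.

6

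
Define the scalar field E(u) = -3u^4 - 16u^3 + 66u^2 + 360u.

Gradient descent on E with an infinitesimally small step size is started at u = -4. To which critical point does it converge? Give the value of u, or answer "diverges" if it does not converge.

E'(u) = -12(u - 3)(u + 2)(u + 5), so E'(-4) = -168.
Gradient descent moves in the -E' direction, i.e. u is increasing.
The nearest critical point in that direction is u = -2, where E'' = 180 > 0 (a local minimum). The iterate converges there.

-2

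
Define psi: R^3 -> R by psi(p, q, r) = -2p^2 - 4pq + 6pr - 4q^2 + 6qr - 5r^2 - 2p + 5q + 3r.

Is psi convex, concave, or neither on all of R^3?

concave

psi is quadratic, so its Hessian is the constant matrix H = [[-4, -4, 6], [-4, -8, 6], [6, 6, -10]].
Leading principal minors: -4, 16, -16.
Signs alternate −, +, − ⇒ H ≺ 0 ⇒ concave.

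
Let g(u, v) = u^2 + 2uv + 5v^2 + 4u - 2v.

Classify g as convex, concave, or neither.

g is quadratic, so its Hessian is the constant matrix H = [[2, 2], [2, 10]].
det(H) = 16, tr(H) = 12.
det(H) > 0 and tr(H) > 0, so H is positive definite everywhere: convex.

convex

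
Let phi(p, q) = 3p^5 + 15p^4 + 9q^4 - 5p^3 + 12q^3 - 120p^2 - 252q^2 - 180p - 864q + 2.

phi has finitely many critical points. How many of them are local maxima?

phi separates as a function of p plus a function of q, so ∇phi=0 decouples.
∂phi/∂p = 15(p - 2)(p + 1)(p + 2)(p + 3) = 0 at p ∈ {-3, -2, -1, 2}; ∂phi/∂q = 36(q - 4)(q + 2)(q + 3) = 0 at q ∈ {-3, -2, 4}.
The Hessian is diagonal: diag(phi_pp, phi_qq). Second derivatives: phi_pp(-3)=-150, phi_pp(-2)=60, phi_pp(-1)=-90, phi_pp(2)=900; phi_qq(-3)=252, phi_qq(-2)=-216, phi_qq(4)=1512.
Local maxima occur where both diagonal entries negative: (-3, -2), (-1, -2). Count: 2.

2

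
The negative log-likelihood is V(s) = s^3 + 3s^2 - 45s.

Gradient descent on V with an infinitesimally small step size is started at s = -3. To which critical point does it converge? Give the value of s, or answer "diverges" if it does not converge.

V'(s) = 3(s - 3)(s + 5), so V'(-3) = -36.
Gradient descent moves in the -V' direction, i.e. s is increasing.
The nearest critical point in that direction is s = 3, where V'' = 24 > 0 (a local minimum). The iterate converges there.

3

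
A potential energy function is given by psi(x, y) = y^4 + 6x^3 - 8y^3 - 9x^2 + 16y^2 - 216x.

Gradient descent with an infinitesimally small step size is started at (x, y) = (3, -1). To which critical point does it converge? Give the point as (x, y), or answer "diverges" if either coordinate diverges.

psi is separable, so gradient descent decouples: x follows -∂psi/∂x, y follows -∂psi/∂y.
∂psi/∂x = 18(x - 4)(x + 3); at x=3 this is -108, so x increases.
∂psi/∂y = 4y(y - 4)(y - 2); at y=-1 this is -60, so y increases.
x converges to its nearest critical value 4 (a local min of the x-part); y converges to 0. The iterate converges to (4, 0).

(4, 0)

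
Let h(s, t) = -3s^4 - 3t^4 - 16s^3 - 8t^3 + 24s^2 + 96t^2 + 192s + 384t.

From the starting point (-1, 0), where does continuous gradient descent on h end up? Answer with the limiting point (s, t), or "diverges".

(-2, -2)

h is separable, so gradient descent decouples: s follows -∂h/∂s, t follows -∂h/∂t.
∂h/∂s = -12(s - 2)(s + 2)(s + 4); at s=-1 this is 108, so s decreases.
∂h/∂t = -12(t - 4)(t + 2)(t + 4); at t=0 this is 384, so t decreases.
s converges to its nearest critical value -2 (a local min of the s-part); t converges to -2. The iterate converges to (-2, -2).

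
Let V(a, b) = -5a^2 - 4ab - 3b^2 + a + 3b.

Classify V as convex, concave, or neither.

V is quadratic, so its Hessian is the constant matrix H = [[-10, -4], [-4, -6]].
det(H) = 44, tr(H) = -16.
det(H) > 0 and tr(H) < 0, so H is negative definite everywhere: concave.

concave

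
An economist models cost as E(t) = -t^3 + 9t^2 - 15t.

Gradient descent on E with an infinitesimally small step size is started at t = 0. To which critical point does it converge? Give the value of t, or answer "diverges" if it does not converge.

1

E'(t) = -3(t - 5)(t - 1), so E'(0) = -15.
Gradient descent moves in the -E' direction, i.e. t is increasing.
The nearest critical point in that direction is t = 1, where E'' = 12 > 0 (a local minimum). The iterate converges there.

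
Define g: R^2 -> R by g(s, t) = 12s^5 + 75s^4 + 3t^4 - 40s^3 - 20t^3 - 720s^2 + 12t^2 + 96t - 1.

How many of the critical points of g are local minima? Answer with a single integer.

4

g separates as a function of s plus a function of t, so ∇g=0 decouples.
∂g/∂s = 60s(s - 2)(s + 3)(s + 4) = 0 at s ∈ {-4, -3, 0, 2}; ∂g/∂t = 12(t - 4)(t - 2)(t + 1) = 0 at t ∈ {-1, 2, 4}.
The Hessian is diagonal: diag(g_ss, g_tt). Second derivatives: g_ss(-4)=-1440, g_ss(-3)=900, g_ss(0)=-1440, g_ss(2)=3600; g_tt(-1)=180, g_tt(2)=-72, g_tt(4)=120.
Local minima occur where both diagonal entries positive: (-3, -1), (-3, 4), (2, -1), (2, 4). Count: 4.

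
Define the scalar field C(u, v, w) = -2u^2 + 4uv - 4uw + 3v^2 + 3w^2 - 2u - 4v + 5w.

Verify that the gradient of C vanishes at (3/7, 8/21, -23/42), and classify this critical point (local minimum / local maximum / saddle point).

saddle point

∇C = (-4u + 4v - 4w - 2, 4u + 6v - 4, -4u + 6w + 5); substituting (3/7, 8/21, -23/42) gives ∇C = (0, 0, 0), so (3/7, 8/21, -23/42) is indeed a critical point.
The Hessian is constant: H = [[-4, 4, -4], [4, 6, 0], [-4, 0, 6]].
Leading principal minors: Δ₁ = -4, Δ₂ = -40, Δ₃ = -336.
The minors fit neither the all-positive nor the alternating-sign pattern, so H is indefinite: a saddle point.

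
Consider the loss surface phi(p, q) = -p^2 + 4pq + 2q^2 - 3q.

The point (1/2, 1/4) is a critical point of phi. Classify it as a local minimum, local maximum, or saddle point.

saddle point

The Hessian of phi is constant: H = [[-2, 4], [4, 4]].
det(H) = (-2)·4 − 4² = -24.
Since det(H) < 0, H is indefinite and the critical point is a saddle point.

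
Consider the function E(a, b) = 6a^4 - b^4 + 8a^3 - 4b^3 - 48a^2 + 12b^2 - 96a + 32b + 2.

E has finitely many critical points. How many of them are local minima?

2

E separates as a function of a plus a function of b, so ∇E=0 decouples.
∂E/∂a = 24(a - 2)(a + 1)(a + 2) = 0 at a ∈ {-2, -1, 2}; ∂E/∂b = -4(b - 2)(b + 1)(b + 4) = 0 at b ∈ {-4, -1, 2}.
The Hessian is diagonal: diag(E_aa, E_bb). Second derivatives: E_aa(-2)=96, E_aa(-1)=-72, E_aa(2)=288; E_bb(-4)=-72, E_bb(-1)=36, E_bb(2)=-72.
Local minima occur where both diagonal entries positive: (-2, -1), (2, -1). Count: 2.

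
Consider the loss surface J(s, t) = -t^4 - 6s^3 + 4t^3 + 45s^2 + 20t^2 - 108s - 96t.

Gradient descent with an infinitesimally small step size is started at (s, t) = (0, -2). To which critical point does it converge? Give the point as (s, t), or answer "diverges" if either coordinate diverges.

J is separable, so gradient descent decouples: s follows -∂J/∂s, t follows -∂J/∂t.
∂J/∂s = -18(s - 3)(s - 2); at s=0 this is -108, so s increases.
∂J/∂t = -4(t - 4)(t - 2)(t + 3); at t=-2 this is -96, so t increases.
s converges to its nearest critical value 2 (a local min of the s-part); t converges to 2. The iterate converges to (2, 2).

(2, 2)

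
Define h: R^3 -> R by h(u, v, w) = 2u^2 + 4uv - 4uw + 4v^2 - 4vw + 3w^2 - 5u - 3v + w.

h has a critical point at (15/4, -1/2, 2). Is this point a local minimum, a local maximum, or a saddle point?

The Hessian is constant: H = [[4, 4, -4], [4, 8, -4], [-4, -4, 6]].
Leading principal minors: Δ₁ = 4, Δ₂ = 16, Δ₃ = 32.
All leading minors are positive, so H is positive definite: a local minimum.

local minimum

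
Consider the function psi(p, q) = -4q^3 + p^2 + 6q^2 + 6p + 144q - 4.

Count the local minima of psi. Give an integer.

1

psi separates as a function of p plus a function of q, so ∇psi=0 decouples.
∂psi/∂p = 2(p + 3) = 0 at p ∈ {-3}; ∂psi/∂q = -12(q - 4)(q + 3) = 0 at q ∈ {-3, 4}.
The Hessian is diagonal: diag(psi_pp, psi_qq). Second derivatives: psi_pp(-3)=2; psi_qq(-3)=84, psi_qq(4)=-84.
Local minima occur where both diagonal entries positive: (-3, -3). Count: 1.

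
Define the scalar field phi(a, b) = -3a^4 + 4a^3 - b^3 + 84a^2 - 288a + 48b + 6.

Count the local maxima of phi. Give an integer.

phi separates as a function of a plus a function of b, so ∇phi=0 decouples.
∂phi/∂a = -12(a - 3)(a - 2)(a + 4) = 0 at a ∈ {-4, 2, 3}; ∂phi/∂b = -3(b - 4)(b + 4) = 0 at b ∈ {-4, 4}.
The Hessian is diagonal: diag(phi_aa, phi_bb). Second derivatives: phi_aa(-4)=-504, phi_aa(2)=72, phi_aa(3)=-84; phi_bb(-4)=24, phi_bb(4)=-24.
Local maxima occur where both diagonal entries negative: (-4, 4), (3, 4). Count: 2.

2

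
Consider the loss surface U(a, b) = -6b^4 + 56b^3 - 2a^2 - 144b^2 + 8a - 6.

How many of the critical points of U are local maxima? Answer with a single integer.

U separates as a function of a plus a function of b, so ∇U=0 decouples.
∂U/∂a = -4(a - 2) = 0 at a ∈ {2}; ∂U/∂b = -24b(b - 4)(b - 3) = 0 at b ∈ {0, 3, 4}.
The Hessian is diagonal: diag(U_aa, U_bb). Second derivatives: U_aa(2)=-4; U_bb(0)=-288, U_bb(3)=72, U_bb(4)=-96.
Local maxima occur where both diagonal entries negative: (2, 0), (2, 4). Count: 2.

2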